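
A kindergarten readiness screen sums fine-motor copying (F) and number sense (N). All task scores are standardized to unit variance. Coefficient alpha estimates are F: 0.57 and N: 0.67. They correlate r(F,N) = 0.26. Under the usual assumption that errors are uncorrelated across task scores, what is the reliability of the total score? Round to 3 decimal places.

0.698

Var(F+N) = 2 + 2·[0.26] = 2 + 0.52 = 2.52.
Because errors are independent across components, Cov(Tᵢ,Tⱼ) = Cov(Xᵢ,Xⱼ); the off-diagonal part of the true-score variance is the same as above.
True-score variance = [0.57 + 0.67] + 0.52 = 1.24 + 0.52 = 1.76.
Reliability = 1.76 / 2.52 = 0.698.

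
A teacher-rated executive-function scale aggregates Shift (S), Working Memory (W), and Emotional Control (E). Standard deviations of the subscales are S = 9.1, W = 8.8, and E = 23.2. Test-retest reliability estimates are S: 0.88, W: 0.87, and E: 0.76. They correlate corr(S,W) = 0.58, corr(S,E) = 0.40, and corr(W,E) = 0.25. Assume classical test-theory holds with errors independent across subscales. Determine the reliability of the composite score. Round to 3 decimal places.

0.860

Var(S+W+E) = 9.1² + 8.8² + 23.2² + 2·[9.1·8.8·0.58 + 9.1·23.2·0.40 + 8.8·23.2·0.25] = 698.49 + 363.869 = 1062.36.
Under uncorrelated errors the observed covariances equal the true-score covariances, so only the own-variance terms attenuate.
True-score variance = [9.1²·0.88 + 8.8²·0.87 + 23.2²·0.76] + 363.869 = 549.308 + 363.869 = 913.177.
Reliability = 913.177 / 1062.36 = 0.860.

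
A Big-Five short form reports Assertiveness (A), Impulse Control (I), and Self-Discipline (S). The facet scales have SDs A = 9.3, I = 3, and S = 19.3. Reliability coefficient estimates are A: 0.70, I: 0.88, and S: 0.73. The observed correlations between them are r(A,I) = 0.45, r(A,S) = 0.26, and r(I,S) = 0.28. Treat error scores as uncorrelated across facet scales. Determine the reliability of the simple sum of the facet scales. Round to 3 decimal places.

Var(A+I+S) = 9.3² + 3² + 19.3² + 2·[9.3·3·0.45 + 9.3·19.3·0.26 + 3·19.3·0.28] = 467.98 + 150.869 = 618.849.
With uncorrelated errors the cross-covariances are all true-score covariance, so they carry over unchanged; only the diagonal terms shrink to ρᵢσᵢ².
True-score variance = [9.3²·0.70 + 3²·0.88 + 19.3²·0.73] + 150.869 = 340.381 + 150.869 = 491.25.
Reliability = 491.25 / 618.849 = 0.794.

0.794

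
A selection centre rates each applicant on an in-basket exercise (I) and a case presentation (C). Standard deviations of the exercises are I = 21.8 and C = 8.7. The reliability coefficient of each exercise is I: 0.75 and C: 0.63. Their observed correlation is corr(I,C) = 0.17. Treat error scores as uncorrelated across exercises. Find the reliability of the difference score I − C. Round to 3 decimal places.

Var(I−C) = 21.8² + 8.7² − 2·21.8·8.7·0.17 = 550.93 − 64.4844 = 486.446.
Under uncorrelated errors the observed covariances equal the true-score covariances, so only the own-variance terms attenuate.
True-score variance = [21.8²·0.75 + 8.7²·0.63] − 64.4844 = 404.115 − 64.4844 = 339.63.
Reliability = 339.63 / 486.446 = 0.698.

0.698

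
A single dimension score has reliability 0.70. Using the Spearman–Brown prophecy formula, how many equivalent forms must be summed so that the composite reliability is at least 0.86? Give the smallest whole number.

3

k ≥ ρ*(1−ρ₁)/(ρ₁(1−ρ*)) = 0.86·0.30 / (0.70·0.14) = 2.633.
Smallest integer k = 3.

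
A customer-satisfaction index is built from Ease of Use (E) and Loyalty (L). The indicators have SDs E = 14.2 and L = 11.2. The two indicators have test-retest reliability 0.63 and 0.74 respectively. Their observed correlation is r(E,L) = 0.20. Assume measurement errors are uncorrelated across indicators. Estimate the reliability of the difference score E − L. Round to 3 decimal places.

0.593

Var(E−L) = 14.2² + 11.2² − 2·14.2·11.2·0.20 = 327.08 − 63.616 = 263.464.
With uncorrelated errors the cross-covariances are all true-score covariance, so they carry over unchanged; only the diagonal terms shrink to ρᵢσᵢ².
True-score variance = [14.2²·0.63 + 11.2²·0.74] − 63.616 = 219.859 − 63.616 = 156.243.
Reliability = 156.243 / 263.464 = 0.593.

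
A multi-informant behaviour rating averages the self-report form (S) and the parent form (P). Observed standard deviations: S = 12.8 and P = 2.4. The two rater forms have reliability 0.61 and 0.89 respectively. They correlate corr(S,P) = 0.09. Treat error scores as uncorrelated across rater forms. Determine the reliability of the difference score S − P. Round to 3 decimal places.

Var(S−P) = 12.8² + 2.4² − 2·12.8·2.4·0.09 = 169.6 − 5.5296 = 164.07.
Under uncorrelated errors the observed covariances equal the true-score covariances, so only the own-variance terms attenuate.
True-score variance = [12.8²·0.61 + 2.4²·0.89] − 5.5296 = 105.069 − 5.5296 = 99.5392.
Reliability = 99.5392 / 164.07 = 0.607.

0.607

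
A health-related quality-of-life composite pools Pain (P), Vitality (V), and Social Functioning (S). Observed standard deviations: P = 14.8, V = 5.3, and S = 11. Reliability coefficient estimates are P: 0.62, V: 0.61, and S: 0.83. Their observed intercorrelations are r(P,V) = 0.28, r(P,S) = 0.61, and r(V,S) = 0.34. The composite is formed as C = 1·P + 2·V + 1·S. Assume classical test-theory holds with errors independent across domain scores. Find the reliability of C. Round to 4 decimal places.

Var(C) = 14.8² + 2²·5.3² + 11² + 2·[2·14.8·5.3·0.28 + 14.8·11·0.61 + 2·5.3·11·0.34] = 452.4 + 365.757 = 818.157.
Under uncorrelated errors the observed covariances equal the true-score covariances, so only the own-variance terms attenuate.
True-score variance = [14.8²·0.62 + 2²·5.3²·0.61 + 11²·0.83] + 365.757 = 304.774 + 365.757 = 670.531.
Reliability = 670.531 / 818.157 = 0.8196.

0.8196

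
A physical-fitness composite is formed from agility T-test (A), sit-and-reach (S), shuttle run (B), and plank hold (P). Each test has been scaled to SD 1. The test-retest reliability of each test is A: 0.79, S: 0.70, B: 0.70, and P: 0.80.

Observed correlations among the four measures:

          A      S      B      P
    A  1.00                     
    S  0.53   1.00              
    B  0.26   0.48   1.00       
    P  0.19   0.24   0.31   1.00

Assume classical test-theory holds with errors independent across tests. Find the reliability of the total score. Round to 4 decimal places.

Var(A+S+B+P) = 4 + 2·[0.53 + 0.26 + 0.19 + 0.48 + 0.24 + 0.31] = 4 + 4.02 = 8.02.
Because errors are independent across components, Cov(Tᵢ,Tⱼ) = Cov(Xᵢ,Xⱼ); the off-diagonal part of the true-score variance is the same as above.
True-score variance = [0.79 + 0.70 + 0.70 + 0.80] + 4.02 = 2.99 + 4.02 = 7.01.
Reliability = 7.01 / 8.02 = 0.8741.

0.8741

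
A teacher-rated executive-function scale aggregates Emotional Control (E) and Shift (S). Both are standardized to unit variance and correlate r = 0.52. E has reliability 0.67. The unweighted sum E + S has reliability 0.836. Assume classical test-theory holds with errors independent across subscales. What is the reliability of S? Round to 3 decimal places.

0.831

Var(E+S) = 2 + 2·0.52 = 3.040.
True-score variance = ρ_E + ρ_S + 2·0.52, so 0.836 = (0.67 + ρ_S + 1.04) / 3.040.
ρ_S = 0.836·3.040 − 0.67 − 1.04 = 0.831.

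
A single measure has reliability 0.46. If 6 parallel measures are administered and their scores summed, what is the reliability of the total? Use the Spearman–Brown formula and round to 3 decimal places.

ρ_k = kρ / (1 + (k−1)ρ) = 6·0.46 / (1 + 5·0.46) = 2.760 / 3.300 = 0.836.

0.836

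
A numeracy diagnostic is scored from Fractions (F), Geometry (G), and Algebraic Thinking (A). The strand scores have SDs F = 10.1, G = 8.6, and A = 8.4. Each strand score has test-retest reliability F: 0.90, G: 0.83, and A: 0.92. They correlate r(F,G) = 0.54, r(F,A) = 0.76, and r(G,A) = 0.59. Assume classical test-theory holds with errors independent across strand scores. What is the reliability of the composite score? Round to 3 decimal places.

Var(F+G+A) = 10.1² + 8.6² + 8.4² + 2·[10.1·8.6·0.54 + 10.1·8.4·0.76 + 8.6·8.4·0.59] = 246.53 + 308.009 = 554.539.
Under uncorrelated errors the observed covariances equal the true-score covariances, so only the own-variance terms attenuate.
True-score variance = [10.1²·0.90 + 8.6²·0.83 + 8.4²·0.92] + 308.009 = 218.111 + 308.009 = 526.12.
Reliability = 526.12 / 554.539 = 0.949.

0.949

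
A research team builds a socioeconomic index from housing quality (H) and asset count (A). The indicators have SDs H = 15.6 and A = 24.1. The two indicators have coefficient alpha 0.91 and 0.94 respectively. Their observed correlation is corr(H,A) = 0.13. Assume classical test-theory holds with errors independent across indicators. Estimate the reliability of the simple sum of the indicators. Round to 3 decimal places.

0.938

Var(H+A) = 15.6² + 24.1² + 2·[15.6·24.1·0.13] = 824.17 + 97.7496 = 921.92.
Under uncorrelated errors the observed covariances equal the true-score covariances, so only the own-variance terms attenuate.
True-score variance = [15.6²·0.91 + 24.1²·0.94] + 97.7496 = 767.419 + 97.7496 = 865.169.
Reliability = 865.169 / 921.92 = 0.938.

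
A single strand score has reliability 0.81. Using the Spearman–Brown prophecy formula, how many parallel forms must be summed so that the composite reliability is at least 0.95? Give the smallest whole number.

5

k ≥ ρ*(1−ρ₁)/(ρ₁(1−ρ*)) = 0.95·0.19 / (0.81·0.05) = 4.457.
Smallest integer k = 5.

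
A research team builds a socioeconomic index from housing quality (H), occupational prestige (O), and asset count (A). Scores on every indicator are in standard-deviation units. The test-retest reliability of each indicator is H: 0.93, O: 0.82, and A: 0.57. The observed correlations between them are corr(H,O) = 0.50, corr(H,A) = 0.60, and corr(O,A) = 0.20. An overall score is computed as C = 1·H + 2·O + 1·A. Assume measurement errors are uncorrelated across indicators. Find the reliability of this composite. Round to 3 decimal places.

0.878

Var(C) = 1 + 2² + 1 + 2·[2·0.50 + 0.60 + 2·0.20] = 6 + 4 = 10.
With uncorrelated errors the cross-covariances are all true-score covariance, so they carry over unchanged; only the diagonal terms shrink to ρᵢσᵢ².
True-score variance = [0.93 + 2²·0.82 + 0.57] + 4 = 4.78 + 4 = 8.78.
Reliability = 8.78 / 10 = 0.878.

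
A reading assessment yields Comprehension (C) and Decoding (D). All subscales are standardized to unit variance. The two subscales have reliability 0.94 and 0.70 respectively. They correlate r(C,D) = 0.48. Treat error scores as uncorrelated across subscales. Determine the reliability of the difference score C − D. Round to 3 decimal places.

0.654

Var(C−D) = 1 + 1 − 2·0.48 = 2 − 0.96 = 1.04.
Because errors are independent across components, Cov(Tᵢ,Tⱼ) = Cov(Xᵢ,Xⱼ); the off-diagonal part of the true-score variance is the same as above.
True-score variance = [0.94 + 0.70] − 0.96 = 1.64 − 0.96 = 0.68.
Reliability = 0.68 / 1.04 = 0.654.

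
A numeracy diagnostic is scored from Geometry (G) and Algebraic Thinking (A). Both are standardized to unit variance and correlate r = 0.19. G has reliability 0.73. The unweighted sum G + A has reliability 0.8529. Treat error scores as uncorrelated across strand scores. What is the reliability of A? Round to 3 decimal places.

0.920

Var(G+A) = 2 + 2·0.19 = 2.380.
True-score variance = ρ_G + ρ_A + 2·0.19, so 0.8529 = (0.73 + ρ_A + 0.38) / 2.380.
ρ_A = 0.8529·2.380 − 0.73 − 0.38 = 0.920.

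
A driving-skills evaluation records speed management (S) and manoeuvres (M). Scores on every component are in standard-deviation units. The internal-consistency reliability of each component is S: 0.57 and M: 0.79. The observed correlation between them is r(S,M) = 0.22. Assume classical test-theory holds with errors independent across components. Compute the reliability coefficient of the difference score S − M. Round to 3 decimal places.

Var(S−M) = 1 + 1 − 2·0.22 = 2 − 0.44 = 1.56.
With uncorrelated errors the cross-covariances are all true-score covariance, so they carry over unchanged; only the diagonal terms shrink to ρᵢσᵢ².
True-score variance = [0.57 + 0.79] − 0.44 = 1.36 − 0.44 = 0.92.
Reliability = 0.92 / 1.56 = 0.590.

0.590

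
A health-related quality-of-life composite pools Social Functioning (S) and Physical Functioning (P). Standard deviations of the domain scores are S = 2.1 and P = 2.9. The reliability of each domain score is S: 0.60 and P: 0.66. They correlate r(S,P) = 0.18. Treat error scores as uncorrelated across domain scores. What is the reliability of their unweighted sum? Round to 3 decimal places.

Var(S+P) = 2.1² + 2.9² + 2·[2.1·2.9·0.18] = 12.82 + 2.1924 = 15.0124.
Under uncorrelated errors the observed covariances equal the true-score covariances, so only the own-variance terms attenuate.
True-score variance = [2.1²·0.60 + 2.9²·0.66] + 2.1924 = 8.1966 + 2.1924 = 10.389.
Reliability = 10.389 / 15.0124 = 0.692.

0.692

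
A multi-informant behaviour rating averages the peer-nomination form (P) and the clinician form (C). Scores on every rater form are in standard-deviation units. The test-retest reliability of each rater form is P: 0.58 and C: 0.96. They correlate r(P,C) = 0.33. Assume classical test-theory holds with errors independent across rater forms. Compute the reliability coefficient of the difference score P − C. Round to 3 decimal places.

0.657

Var(P−C) = 1 + 1 − 2·0.33 = 2 − 0.66 = 1.34.
Because errors are independent across components, Cov(Tᵢ,Tⱼ) = Cov(Xᵢ,Xⱼ); the off-diagonal part of the true-score variance is the same as above.
True-score variance = [0.58 + 0.96] − 0.66 = 1.54 − 0.66 = 0.88.
Reliability = 0.88 / 1.34 = 0.657.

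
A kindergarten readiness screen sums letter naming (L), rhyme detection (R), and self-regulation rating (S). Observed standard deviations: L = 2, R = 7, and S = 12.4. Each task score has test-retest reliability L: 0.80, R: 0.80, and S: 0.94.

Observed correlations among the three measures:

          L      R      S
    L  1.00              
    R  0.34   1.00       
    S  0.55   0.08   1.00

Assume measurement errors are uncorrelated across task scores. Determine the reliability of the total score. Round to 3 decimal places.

Var(L+R+S) = 2² + 7² + 12.4² + 2·[2·7·0.34 + 2·12.4·0.55 + 7·12.4·0.08] = 206.76 + 50.688 = 257.448.
With uncorrelated errors the cross-covariances are all true-score covariance, so they carry over unchanged; only the diagonal terms shrink to ρᵢσᵢ².
True-score variance = [2²·0.80 + 7²·0.80 + 12.4²·0.94] + 50.688 = 186.934 + 50.688 = 237.622.
Reliability = 237.622 / 257.448 = 0.923.

0.923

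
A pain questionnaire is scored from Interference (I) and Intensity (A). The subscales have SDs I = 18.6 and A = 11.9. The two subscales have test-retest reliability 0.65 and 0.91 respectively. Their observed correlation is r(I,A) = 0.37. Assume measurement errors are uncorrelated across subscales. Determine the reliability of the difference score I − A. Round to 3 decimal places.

Var(I−A) = 18.6² + 11.9² − 2·18.6·11.9·0.37 = 487.57 − 163.792 = 323.778.
With uncorrelated errors the cross-covariances are all true-score covariance, so they carry over unchanged; only the diagonal terms shrink to ρᵢσᵢ².
True-score variance = [18.6²·0.65 + 11.9²·0.91] − 163.792 = 353.739 − 163.792 = 189.947.
Reliability = 189.947 / 323.778 = 0.587.

0.587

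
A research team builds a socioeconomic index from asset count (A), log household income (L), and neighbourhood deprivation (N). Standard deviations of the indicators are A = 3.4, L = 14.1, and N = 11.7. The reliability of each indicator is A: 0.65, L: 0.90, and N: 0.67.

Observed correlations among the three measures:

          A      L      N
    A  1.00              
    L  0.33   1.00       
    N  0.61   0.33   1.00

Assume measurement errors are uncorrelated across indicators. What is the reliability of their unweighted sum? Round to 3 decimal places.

0.871

Var(A+L+N) = 3.4² + 14.1² + 11.7² + 2·[3.4·14.1·0.33 + 3.4·11.7·0.61 + 14.1·11.7·0.33] = 347.26 + 189.052 = 536.312.
With uncorrelated errors the cross-covariances are all true-score covariance, so they carry over unchanged; only the diagonal terms shrink to ρᵢσᵢ².
True-score variance = [3.4²·0.65 + 14.1²·0.90 + 11.7²·0.67] + 189.052 = 278.159 + 189.052 = 467.212.
Reliability = 467.212 / 536.312 = 0.871.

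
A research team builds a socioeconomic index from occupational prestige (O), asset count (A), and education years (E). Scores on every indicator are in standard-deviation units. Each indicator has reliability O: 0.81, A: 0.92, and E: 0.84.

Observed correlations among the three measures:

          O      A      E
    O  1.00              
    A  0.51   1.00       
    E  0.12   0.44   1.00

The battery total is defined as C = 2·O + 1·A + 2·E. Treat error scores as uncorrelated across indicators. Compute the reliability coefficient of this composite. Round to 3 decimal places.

0.892

Var(C) = 2² + 1 + 2² + 2·[2·0.51 + 4·0.12 + 2·0.44] = 9 + 4.76 = 13.76.
Because errors are independent across components, Cov(Tᵢ,Tⱼ) = Cov(Xᵢ,Xⱼ); the off-diagonal part of the true-score variance is the same as above.
True-score variance = [2²·0.81 + 0.92 + 2²·0.84] + 4.76 = 7.52 + 4.76 = 12.28.
Reliability = 12.28 / 13.76 = 0.892.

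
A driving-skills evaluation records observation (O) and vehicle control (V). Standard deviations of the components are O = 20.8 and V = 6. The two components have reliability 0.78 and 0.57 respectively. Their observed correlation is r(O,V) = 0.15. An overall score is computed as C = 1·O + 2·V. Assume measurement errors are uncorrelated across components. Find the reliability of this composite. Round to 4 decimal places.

0.7589

Var(C) = 20.8² + 2²·6² + 2·[2·20.8·6·0.15] = 576.64 + 74.88 = 651.52.
With uncorrelated errors the cross-covariances are all true-score covariance, so they carry over unchanged; only the diagonal terms shrink to ρᵢσᵢ².
True-score variance = [20.8²·0.78 + 2²·6²·0.57] + 74.88 = 419.539 + 74.88 = 494.419.
Reliability = 494.419 / 651.52 = 0.7589.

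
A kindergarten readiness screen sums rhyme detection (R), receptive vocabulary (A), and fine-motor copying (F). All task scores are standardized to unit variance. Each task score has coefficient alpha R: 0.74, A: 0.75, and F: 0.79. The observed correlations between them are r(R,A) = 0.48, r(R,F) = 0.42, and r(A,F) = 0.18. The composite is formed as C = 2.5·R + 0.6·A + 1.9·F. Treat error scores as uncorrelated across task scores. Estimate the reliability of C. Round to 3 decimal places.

Var(C) = 2.5² + 0.6² + 1.9² + 2·[1.5·0.48 + 4.75·0.42 + 1.14·0.18] = 10.22 + 5.8404 = 16.0604.
With uncorrelated errors the cross-covariances are all true-score covariance, so they carry over unchanged; only the diagonal terms shrink to ρᵢσᵢ².
True-score variance = [2.5²·0.74 + 0.6²·0.75 + 1.9²·0.79] + 5.8404 = 7.7469 + 5.8404 = 13.5873.
Reliability = 13.5873 / 16.0604 = 0.846.

0.846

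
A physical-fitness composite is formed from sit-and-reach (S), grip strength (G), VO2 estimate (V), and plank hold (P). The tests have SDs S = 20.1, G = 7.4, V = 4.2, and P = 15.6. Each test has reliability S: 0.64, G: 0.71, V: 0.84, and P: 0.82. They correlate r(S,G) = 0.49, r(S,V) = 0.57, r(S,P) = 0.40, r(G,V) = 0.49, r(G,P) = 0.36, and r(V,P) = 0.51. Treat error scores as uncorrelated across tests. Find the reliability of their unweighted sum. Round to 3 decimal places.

0.851

Var(S+G+V+P) = 20.1² + 7.4² + 4.2² + 15.6² + 2·[20.1·7.4·0.49 + 20.1·4.2·0.57 + 20.1·15.6·0.40 + 7.4·4.2·0.49 + 7.4·15.6·0.36 + 4.2·15.6·0.51] = 719.77 + 673.258 = 1393.03.
With uncorrelated errors the cross-covariances are all true-score covariance, so they carry over unchanged; only the diagonal terms shrink to ρᵢσᵢ².
True-score variance = [20.1²·0.64 + 7.4²·0.71 + 4.2²·0.84 + 15.6²·0.82] + 673.258 = 511.819 + 673.258 = 1185.08.
Reliability = 1185.08 / 1393.03 = 0.851.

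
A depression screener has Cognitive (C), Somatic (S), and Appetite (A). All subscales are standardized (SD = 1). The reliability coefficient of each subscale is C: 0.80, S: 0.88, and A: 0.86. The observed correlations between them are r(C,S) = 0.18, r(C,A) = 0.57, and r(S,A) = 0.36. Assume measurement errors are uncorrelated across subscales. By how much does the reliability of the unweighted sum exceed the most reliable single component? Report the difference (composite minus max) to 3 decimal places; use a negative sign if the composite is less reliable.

0.032

Var(sum) = 3 + 2.22 = 5.22; true-score variance = 2.54 + 2.22 = 4.76; composite reliability = 0.9119.
Max component reliability = 0.8800.
Difference = 0.9119 − 0.8800 = 0.032.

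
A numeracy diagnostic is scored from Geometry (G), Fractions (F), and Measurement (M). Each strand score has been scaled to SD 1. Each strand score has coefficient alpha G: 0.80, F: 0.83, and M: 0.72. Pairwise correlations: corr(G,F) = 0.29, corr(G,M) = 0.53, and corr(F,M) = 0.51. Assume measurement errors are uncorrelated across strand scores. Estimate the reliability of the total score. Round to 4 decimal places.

Var(G+F+M) = 3 + 2·[0.29 + 0.53 + 0.51] = 3 + 2.66 = 5.66.
Because errors are independent across components, Cov(Tᵢ,Tⱼ) = Cov(Xᵢ,Xⱼ); the off-diagonal part of the true-score variance is the same as above.
True-score variance = [0.80 + 0.83 + 0.72] + 2.66 = 2.35 + 2.66 = 5.01.
Reliability = 5.01 / 5.66 = 0.8852.

0.8852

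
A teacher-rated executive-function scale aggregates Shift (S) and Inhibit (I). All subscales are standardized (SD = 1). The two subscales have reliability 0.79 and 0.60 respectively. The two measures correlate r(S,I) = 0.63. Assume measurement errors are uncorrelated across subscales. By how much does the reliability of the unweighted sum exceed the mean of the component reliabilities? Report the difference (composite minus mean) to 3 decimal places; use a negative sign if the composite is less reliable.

0.118

Var(sum) = 2 + 1.26 = 3.26; true-score variance = 1.39 + 1.26 = 2.65; composite reliability = 0.8129.
Mean component reliability = 0.6950.
Difference = 0.8129 − 0.6950 = 0.118.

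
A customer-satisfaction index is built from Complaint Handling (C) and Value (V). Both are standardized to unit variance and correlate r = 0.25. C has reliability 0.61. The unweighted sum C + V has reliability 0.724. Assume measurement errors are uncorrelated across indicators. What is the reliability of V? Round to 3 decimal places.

0.700

Var(C+V) = 2 + 2·0.25 = 2.500.
True-score variance = ρ_C + ρ_V + 2·0.25, so 0.724 = (0.61 + ρ_V + 0.50) / 2.500.
ρ_V = 0.724·2.500 − 0.61 − 0.50 = 0.700.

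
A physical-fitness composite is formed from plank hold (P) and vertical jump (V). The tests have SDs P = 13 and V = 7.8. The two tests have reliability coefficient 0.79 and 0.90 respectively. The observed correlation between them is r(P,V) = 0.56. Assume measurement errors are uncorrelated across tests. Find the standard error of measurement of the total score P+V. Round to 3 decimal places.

Var(total) = 229.84 + 113.568 = 343.408.
True-score variance = 188.266 + 113.568 = 301.834, so reliability = 0.8789.
Error variance = 343.408 − 301.834 = 41.574; SEM = √41.574 = 6.448.

6.448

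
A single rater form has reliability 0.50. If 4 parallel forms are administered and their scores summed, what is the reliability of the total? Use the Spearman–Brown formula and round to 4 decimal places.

0.8000

ρ_k = kρ / (1 + (k−1)ρ) = 4·0.50 / (1 + 3·0.50) = 2.000 / 2.500 = 0.8000.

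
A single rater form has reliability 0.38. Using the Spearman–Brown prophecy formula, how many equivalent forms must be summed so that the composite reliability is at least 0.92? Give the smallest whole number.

k ≥ ρ*(1−ρ₁)/(ρ₁(1−ρ*)) = 0.92·0.62 / (0.38·0.08) = 18.763.
Smallest integer k = 19.

19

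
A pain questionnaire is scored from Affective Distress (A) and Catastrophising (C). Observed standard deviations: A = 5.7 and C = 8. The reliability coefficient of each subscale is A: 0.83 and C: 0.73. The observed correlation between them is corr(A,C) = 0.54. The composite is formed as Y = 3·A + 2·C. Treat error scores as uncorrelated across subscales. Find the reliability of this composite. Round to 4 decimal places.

Var(Y) = 3²·5.7² + 2²·8² + 2·[6·5.7·8·0.54] = 548.41 + 295.488 = 843.898.
With uncorrelated errors the cross-covariances are all true-score covariance, so they carry over unchanged; only the diagonal terms shrink to ρᵢσᵢ².
True-score variance = [3²·5.7²·0.83 + 2²·8²·0.73] + 295.488 = 429.58 + 295.488 = 725.068.
Reliability = 725.068 / 843.898 = 0.8592.

0.8592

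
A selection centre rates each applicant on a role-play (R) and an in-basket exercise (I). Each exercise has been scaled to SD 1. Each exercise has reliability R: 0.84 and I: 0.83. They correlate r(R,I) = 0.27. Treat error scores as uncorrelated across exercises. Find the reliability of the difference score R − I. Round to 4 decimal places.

Var(R−I) = 1 + 1 − 2·0.27 = 2 − 0.54 = 1.46.
With uncorrelated errors the cross-covariances are all true-score covariance, so they carry over unchanged; only the diagonal terms shrink to ρᵢσᵢ².
True-score variance = [0.84 + 0.83] − 0.54 = 1.67 − 0.54 = 1.13.
Reliability = 1.13 / 1.46 = 0.7740.

0.7740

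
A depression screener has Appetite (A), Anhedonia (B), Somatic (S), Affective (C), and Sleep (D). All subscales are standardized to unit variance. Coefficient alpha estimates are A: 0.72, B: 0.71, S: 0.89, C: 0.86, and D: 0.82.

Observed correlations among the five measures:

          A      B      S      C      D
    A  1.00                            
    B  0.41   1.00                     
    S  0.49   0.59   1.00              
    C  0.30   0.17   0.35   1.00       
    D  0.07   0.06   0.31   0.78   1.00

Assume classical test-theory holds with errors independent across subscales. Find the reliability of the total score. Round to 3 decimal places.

Var(A+B+S+C+D) = 5 + 2·[0.41 + 0.49 + 0.30 + 0.07 + 0.59 + 0.17 + 0.06 + 0.35 + 0.31 + 0.78] = 5 + 7.06 = 12.06.
Under uncorrelated errors the observed covariances equal the true-score covariances, so only the own-variance terms attenuate.
True-score variance = [0.72 + 0.71 + 0.89 + 0.86 + 0.82] + 7.06 = 4 + 7.06 = 11.06.
Reliability = 11.06 / 12.06 = 0.917.

0.917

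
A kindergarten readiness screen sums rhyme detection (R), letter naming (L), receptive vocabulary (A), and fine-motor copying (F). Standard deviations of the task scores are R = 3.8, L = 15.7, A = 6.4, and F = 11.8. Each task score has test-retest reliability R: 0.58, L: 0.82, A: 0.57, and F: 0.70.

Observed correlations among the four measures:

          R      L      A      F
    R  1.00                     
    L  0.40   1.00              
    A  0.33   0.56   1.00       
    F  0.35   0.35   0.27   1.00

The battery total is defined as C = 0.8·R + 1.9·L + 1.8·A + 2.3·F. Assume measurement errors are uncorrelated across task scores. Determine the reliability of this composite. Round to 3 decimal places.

Var(C) = 0.8²·3.8² + 1.9²·15.7² + 1.8²·6.4² + 2.3²·11.8² + 2·[1.52·3.8·15.7·0.40 + 1.44·3.8·6.4·0.33 + 1.84·3.8·11.8·0.35 + 3.42·15.7·6.4·0.56 + 4.37·15.7·11.8·0.35 + 4.14·6.4·11.8·0.27] = 1768.36 + 1273.84 = 3042.2.
Because errors are independent across components, Cov(Tᵢ,Tⱼ) = Cov(Xᵢ,Xⱼ); the off-diagonal part of the true-score variance is the same as above.
True-score variance = [0.8²·3.8²·0.58 + 1.9²·15.7²·0.82 + 1.8²·6.4²·0.57 + 2.3²·11.8²·0.70] + 1273.84 = 1326.27 + 1273.84 = 2600.11.
Reliability = 2600.11 / 3042.2 = 0.855.

0.855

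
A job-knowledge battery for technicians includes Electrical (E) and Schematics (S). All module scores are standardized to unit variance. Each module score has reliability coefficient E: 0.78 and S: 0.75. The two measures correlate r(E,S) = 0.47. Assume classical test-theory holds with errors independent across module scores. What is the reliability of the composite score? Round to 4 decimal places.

0.8401

Var(E+S) = 2 + 2·[0.47] = 2 + 0.94 = 2.94.
Under uncorrelated errors the observed covariances equal the true-score covariances, so only the own-variance terms attenuate.
True-score variance = [0.78 + 0.75] + 0.94 = 1.53 + 0.94 = 2.47.
Reliability = 2.47 / 2.94 = 0.8401.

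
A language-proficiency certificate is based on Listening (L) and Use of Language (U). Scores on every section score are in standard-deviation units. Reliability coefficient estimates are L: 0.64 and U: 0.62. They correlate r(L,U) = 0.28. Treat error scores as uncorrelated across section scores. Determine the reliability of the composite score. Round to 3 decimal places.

Var(L+U) = 2 + 2·[0.28] = 2 + 0.56 = 2.56.
Under uncorrelated errors the observed covariances equal the true-score covariances, so only the own-variance terms attenuate.
True-score variance = [0.64 + 0.62] + 0.56 = 1.26 + 0.56 = 1.82.
Reliability = 1.82 / 2.56 = 0.711.

0.711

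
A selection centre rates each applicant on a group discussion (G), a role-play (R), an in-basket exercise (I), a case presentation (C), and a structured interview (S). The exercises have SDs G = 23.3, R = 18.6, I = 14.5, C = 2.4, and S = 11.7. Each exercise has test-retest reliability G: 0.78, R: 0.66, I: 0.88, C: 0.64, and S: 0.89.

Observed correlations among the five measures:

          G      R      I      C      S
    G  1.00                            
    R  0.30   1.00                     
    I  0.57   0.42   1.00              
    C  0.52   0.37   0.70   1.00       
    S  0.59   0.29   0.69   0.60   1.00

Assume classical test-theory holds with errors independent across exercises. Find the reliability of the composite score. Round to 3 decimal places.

0.906

Var(G+R+I+C+S) = 23.3² + 18.6² + 14.5² + 2.4² + 11.7² + 2·[23.3·18.6·0.30 + 23.3·14.5·0.57 + 23.3·2.4·0.52 + 23.3·11.7·0.59 + 18.6·14.5·0.42 + 18.6·2.4·0.37 + 18.6·11.7·0.29 + 14.5·2.4·0.70 + 14.5·11.7·0.69 + 2.4·11.7·0.60] = 1241.75 + 1727.35 = 2969.1.
With uncorrelated errors the cross-covariances are all true-score covariance, so they carry over unchanged; only the diagonal terms shrink to ρᵢσᵢ².
True-score variance = [23.3²·0.78 + 18.6²·0.66 + 14.5²·0.88 + 2.4²·0.64 + 11.7²·0.89] + 1727.35 = 962.326 + 1727.35 = 2689.67.
Reliability = 2689.67 / 2969.1 = 0.906.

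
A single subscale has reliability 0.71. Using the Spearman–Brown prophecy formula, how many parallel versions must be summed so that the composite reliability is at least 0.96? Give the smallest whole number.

k ≥ ρ*(1−ρ₁)/(ρ₁(1−ρ*)) = 0.96·0.29 / (0.71·0.04) = 9.803.
Smallest integer k = 10.

10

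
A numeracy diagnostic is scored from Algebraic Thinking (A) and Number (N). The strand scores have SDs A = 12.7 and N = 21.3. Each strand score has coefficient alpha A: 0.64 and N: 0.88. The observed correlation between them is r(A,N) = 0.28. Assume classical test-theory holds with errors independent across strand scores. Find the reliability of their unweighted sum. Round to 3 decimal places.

0.853

Var(A+N) = 12.7² + 21.3² + 2·[12.7·21.3·0.28] = 614.98 + 151.486 = 766.466.
With uncorrelated errors the cross-covariances are all true-score covariance, so they carry over unchanged; only the diagonal terms shrink to ρᵢσᵢ².
True-score variance = [12.7²·0.64 + 21.3²·0.88] + 151.486 = 502.473 + 151.486 = 653.958.
Reliability = 653.958 / 766.466 = 0.853.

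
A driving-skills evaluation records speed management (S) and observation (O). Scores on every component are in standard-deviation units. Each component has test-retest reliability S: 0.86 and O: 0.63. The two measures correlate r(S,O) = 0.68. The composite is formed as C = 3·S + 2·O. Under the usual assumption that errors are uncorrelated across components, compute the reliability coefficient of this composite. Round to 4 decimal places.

Var(C) = 3² + 2² + 2·[6·0.68] = 13 + 8.16 = 21.16.
Under uncorrelated errors the observed covariances equal the true-score covariances, so only the own-variance terms attenuate.
True-score variance = [3²·0.86 + 2²·0.63] + 8.16 = 10.26 + 8.16 = 18.42.
Reliability = 18.42 / 21.16 = 0.8705.

0.8705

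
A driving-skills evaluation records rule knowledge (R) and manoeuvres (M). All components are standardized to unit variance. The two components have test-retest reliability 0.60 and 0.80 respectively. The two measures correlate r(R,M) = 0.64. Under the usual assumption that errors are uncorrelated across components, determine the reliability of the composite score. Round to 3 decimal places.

0.817

Var(R+M) = 2 + 2·[0.64] = 2 + 1.28 = 3.28.
Under uncorrelated errors the observed covariances equal the true-score covariances, so only the own-variance terms attenuate.
True-score variance = [0.60 + 0.80] + 1.28 = 1.4 + 1.28 = 2.68.
Reliability = 2.68 / 3.28 = 0.817.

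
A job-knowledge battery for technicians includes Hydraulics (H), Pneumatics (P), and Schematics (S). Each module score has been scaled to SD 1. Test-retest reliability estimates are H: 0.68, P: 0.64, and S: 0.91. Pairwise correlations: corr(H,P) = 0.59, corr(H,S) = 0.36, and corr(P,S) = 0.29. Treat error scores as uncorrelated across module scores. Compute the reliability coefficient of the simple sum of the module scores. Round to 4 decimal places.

0.8595

Var(H+P+S) = 3 + 2·[0.59 + 0.36 + 0.29] = 3 + 2.48 = 5.48.
Under uncorrelated errors the observed covariances equal the true-score covariances, so only the own-variance terms attenuate.
True-score variance = [0.68 + 0.64 + 0.91] + 2.48 = 2.23 + 2.48 = 4.71.
Reliability = 4.71 / 5.48 = 0.8595.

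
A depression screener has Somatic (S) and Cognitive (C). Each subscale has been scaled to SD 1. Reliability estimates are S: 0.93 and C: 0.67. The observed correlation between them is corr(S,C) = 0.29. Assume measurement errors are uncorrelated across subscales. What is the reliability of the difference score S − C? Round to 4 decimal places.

0.7183

Var(S−C) = 1 + 1 − 2·0.29 = 2 − 0.58 = 1.42.
Because errors are independent across components, Cov(Tᵢ,Tⱼ) = Cov(Xᵢ,Xⱼ); the off-diagonal part of the true-score variance is the same as above.
True-score variance = [0.93 + 0.67] − 0.58 = 1.6 − 0.58 = 1.02.
Reliability = 1.02 / 1.42 = 0.7183.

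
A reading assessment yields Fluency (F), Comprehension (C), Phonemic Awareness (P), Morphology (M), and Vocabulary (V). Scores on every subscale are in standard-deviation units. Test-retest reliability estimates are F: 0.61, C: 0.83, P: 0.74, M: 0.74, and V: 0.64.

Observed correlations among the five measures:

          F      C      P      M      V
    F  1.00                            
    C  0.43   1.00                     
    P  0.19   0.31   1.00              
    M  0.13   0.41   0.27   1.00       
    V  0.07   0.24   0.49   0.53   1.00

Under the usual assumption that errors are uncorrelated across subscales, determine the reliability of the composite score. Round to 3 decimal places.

Var(F+C+P+M+V) = 5 + 2·[0.43 + 0.19 + 0.13 + 0.07 + 0.31 + 0.41 + 0.24 + 0.27 + 0.49 + 0.53] = 5 + 6.14 = 11.14.
Under uncorrelated errors the observed covariances equal the true-score covariances, so only the own-variance terms attenuate.
True-score variance = [0.61 + 0.83 + 0.74 + 0.74 + 0.64] + 6.14 = 3.56 + 6.14 = 9.7.
Reliability = 9.7 / 11.14 = 0.871.

0.871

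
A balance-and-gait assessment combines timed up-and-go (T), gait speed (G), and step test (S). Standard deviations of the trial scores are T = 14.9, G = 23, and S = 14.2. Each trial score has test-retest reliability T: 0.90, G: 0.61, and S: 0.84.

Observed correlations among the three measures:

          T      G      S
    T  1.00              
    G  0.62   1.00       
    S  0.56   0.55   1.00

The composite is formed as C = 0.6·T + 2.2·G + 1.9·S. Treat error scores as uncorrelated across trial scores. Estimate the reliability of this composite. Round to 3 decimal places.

Var(C) = 0.6²·14.9² + 2.2²·23² + 1.9²·14.2² + 2·[1.32·14.9·23·0.62 + 1.14·14.9·14.2·0.56 + 4.18·23·14.2·0.55] = 3368.2 + 2332.78 = 5700.99.
Under uncorrelated errors the observed covariances equal the true-score covariances, so only the own-variance terms attenuate.
True-score variance = [0.6²·14.9²·0.90 + 2.2²·23²·0.61 + 1.9²·14.2²·0.84] + 2332.78 = 2245.2 + 2332.78 = 4577.99.
Reliability = 4577.99 / 5700.99 = 0.803.

0.803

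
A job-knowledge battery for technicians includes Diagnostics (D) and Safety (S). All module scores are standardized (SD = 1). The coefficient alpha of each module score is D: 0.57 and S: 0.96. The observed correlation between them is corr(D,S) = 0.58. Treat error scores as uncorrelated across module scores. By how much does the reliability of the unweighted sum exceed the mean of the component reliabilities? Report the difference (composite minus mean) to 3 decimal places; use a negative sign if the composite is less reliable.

0.086

Var(sum) = 2 + 1.16 = 3.16; true-score variance = 1.53 + 1.16 = 2.69; composite reliability = 0.8513.
Mean component reliability = 0.7650.
Difference = 0.8513 − 0.7650 = 0.086.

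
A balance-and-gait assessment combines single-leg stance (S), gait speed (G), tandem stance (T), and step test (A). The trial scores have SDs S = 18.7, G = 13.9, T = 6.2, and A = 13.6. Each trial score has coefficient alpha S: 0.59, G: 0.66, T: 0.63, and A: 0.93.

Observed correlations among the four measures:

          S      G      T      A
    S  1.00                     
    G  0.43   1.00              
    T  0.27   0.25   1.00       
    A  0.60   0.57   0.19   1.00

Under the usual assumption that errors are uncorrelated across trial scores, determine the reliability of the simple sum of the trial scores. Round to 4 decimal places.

Var(S+G+T+A) = 18.7² + 13.9² + 6.2² + 13.6² + 2·[18.7·13.9·0.43 + 18.7·6.2·0.27 + 18.7·13.6·0.60 + 13.9·6.2·0.25 + 13.9·13.6·0.57 + 6.2·13.6·0.19] = 766.3 + 881.969 = 1648.27.
With uncorrelated errors the cross-covariances are all true-score covariance, so they carry over unchanged; only the diagonal terms shrink to ρᵢσᵢ².
True-score variance = [18.7²·0.59 + 13.9²·0.66 + 6.2²·0.63 + 13.6²·0.93] + 881.969 = 530.066 + 881.969 = 1412.03.
Reliability = 1412.03 / 1648.27 = 0.8567.

0.8567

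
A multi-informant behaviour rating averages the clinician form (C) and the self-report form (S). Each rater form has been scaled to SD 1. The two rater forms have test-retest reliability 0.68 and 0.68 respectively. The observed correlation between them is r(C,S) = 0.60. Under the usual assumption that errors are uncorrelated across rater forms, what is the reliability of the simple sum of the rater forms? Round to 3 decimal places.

0.800

Var(C+S) = 2 + 2·[0.60] = 2 + 1.2 = 3.2.
Under uncorrelated errors the observed covariances equal the true-score covariances, so only the own-variance terms attenuate.
True-score variance = [0.68 + 0.68] + 1.2 = 1.36 + 1.2 = 2.56.
Reliability = 2.56 / 3.2 = 0.800.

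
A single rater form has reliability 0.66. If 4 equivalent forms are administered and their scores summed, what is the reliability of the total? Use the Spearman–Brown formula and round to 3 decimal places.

0.886

ρ_k = kρ / (1 + (k−1)ρ) = 4·0.66 / (1 + 3·0.66) = 2.640 / 2.980 = 0.886.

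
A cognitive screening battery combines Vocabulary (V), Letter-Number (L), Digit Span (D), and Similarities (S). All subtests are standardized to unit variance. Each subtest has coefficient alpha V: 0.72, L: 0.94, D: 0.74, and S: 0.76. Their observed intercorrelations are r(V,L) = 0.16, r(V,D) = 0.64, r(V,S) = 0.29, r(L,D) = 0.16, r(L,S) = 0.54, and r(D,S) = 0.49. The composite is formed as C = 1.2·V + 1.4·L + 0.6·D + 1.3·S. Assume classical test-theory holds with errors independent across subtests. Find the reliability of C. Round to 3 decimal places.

0.906

Var(C) = 1.2² + 1.4² + 0.6² + 1.3² + 2·[1.68·0.16 + 0.72·0.64 + 1.56·0.29 + 0.84·0.16 + 1.82·0.54 + 0.78·0.49] = 5.45 + 5.3628 = 10.8128.
Because errors are independent across components, Cov(Tᵢ,Tⱼ) = Cov(Xᵢ,Xⱼ); the off-diagonal part of the true-score variance is the same as above.
True-score variance = [1.2²·0.72 + 1.4²·0.94 + 0.6²·0.74 + 1.3²·0.76] + 5.3628 = 4.43 + 5.3628 = 9.7928.
Reliability = 9.7928 / 10.8128 = 0.906.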